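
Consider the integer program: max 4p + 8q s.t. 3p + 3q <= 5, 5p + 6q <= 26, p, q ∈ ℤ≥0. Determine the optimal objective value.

8

Relaxing integrality, the LP optimum is 13.33 at (p,q) = (0, 1.67), which is not an integer point.
(p,q)=(0,1) is feasible, giving 8.
(p,q)=(1,0) is feasible, giving 4.
(p,q)=(0,0) is feasible, giving 0.
The best lattice point is (0,1), giving 8.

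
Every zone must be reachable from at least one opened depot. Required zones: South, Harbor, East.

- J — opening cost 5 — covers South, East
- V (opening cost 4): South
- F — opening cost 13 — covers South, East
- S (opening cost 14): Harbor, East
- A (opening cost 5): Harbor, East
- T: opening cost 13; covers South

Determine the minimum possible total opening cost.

9

This is a weighted set-cover instance.
The greedy cost-per-new-zone heuristic would pick J and A for 10, but a cheaper cover exists.
Choose V and A: together they cover South, Harbor, East — every zone.
Total opening cost: 4 + 5 = 9.
No cover costs less than 9.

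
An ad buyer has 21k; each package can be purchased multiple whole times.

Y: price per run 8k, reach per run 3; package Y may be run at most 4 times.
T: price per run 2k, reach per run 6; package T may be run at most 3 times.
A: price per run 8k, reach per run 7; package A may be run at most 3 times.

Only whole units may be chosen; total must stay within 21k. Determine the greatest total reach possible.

Take 2×T and 2×A: price 20 ≤ 21, reach 2·6 + 2·7 = 26.
No other integer combination yields more.

26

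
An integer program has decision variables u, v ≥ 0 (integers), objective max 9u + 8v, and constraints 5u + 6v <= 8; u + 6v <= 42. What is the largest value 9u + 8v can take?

The continuous relaxation peaks at (1.6, 0) with value 14.40; rounding to a feasible lattice point costs some objective.
(u,v)=(1,0): 5·1+6·0=5≤8, 1·1+6·0=1≤42, objective 9.
(u,v)=(0,1): 5·0+6·1=6≤8, 1·0+6·1=6≤42, objective 8.
(u,v)=(0,0): 5·0+6·0=0≤8, 1·0+6·0=0≤42, objective 0.
The best lattice point is (1,0), giving 9.

9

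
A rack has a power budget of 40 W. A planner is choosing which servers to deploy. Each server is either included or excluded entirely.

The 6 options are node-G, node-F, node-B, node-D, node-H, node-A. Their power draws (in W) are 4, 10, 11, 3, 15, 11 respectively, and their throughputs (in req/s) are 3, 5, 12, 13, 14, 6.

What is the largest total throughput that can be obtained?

This is an integer program with binary decision variables.
Allowing fractional choices, the relaxed optimum would be about 45.8, but servers are indivisible.
node-B + node-D + node-H + node-A: power draw 11 + 3 + 15 + 11 = 40 ≤ 40, throughput 12 + 13 + 14 + 6 = 45.
node-F + node-B + node-D + node-H: power draw 10 + 11 + 3 + 15 = 39 ≤ 40, throughput 5 + 12 + 13 + 14 = 44.
node-G + node-B + node-D + node-H: power draw 4 + 11 + 3 + 15 = 33 ≤ 40, throughput 3 + 12 + 13 + 14 = 42.
Best is node-B, node-D, node-H, and node-A with total throughput 45.

45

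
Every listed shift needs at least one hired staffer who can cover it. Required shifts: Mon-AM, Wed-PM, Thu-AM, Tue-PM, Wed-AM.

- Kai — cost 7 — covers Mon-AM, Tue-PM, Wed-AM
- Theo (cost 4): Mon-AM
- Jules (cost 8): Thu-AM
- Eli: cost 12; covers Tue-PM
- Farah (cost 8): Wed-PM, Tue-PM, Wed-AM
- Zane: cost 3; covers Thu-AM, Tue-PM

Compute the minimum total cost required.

The greedy cost-per-new-shift heuristic would pick Zane, Kai, and Farah for 18, but a cheaper cover exists.
Choose Theo, Farah, and Zane: together they cover Mon-AM, Wed-PM, Thu-AM, Tue-PM, Wed-AM — every shift.
Total cost: 4 + 8 + 3 = 15.
No cover costs less than 15.

15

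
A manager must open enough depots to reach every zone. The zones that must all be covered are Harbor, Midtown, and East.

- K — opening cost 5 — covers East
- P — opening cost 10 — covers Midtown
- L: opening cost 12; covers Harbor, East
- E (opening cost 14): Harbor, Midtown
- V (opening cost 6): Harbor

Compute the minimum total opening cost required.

19

The greedy cost-per-new-zone heuristic would pick K, V, and P for 21, but a cheaper cover exists.
Choose K and E: together they cover Harbor, Midtown, East — every zone.
Total opening cost: 5 + 14 = 19.
No cover costs less than 19.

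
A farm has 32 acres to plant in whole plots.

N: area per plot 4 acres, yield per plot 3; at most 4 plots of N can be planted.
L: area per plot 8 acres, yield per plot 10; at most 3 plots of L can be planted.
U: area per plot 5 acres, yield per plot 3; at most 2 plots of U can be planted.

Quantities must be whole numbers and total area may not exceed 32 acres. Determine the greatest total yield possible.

36

L has the best ratio (10/8); taking only L gives at most 3×10 = 30 (stopped by the supply cap of 3).
Mixing does better — 2×N and 3×L: area 32 ≤ 32, yield 2·3 + 3·10 = 36.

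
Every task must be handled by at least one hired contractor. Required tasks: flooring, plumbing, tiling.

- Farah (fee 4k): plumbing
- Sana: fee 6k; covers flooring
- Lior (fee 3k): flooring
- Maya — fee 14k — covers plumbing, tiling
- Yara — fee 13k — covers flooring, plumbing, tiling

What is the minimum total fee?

The greedy cost-per-new-task heuristic would pick Lior, Farah, and Yara for 20, but a cheaper cover exists.
Yara alone covers flooring, plumbing, tiling — every task.
Total fee: 13.
No cover costs less than 13.

13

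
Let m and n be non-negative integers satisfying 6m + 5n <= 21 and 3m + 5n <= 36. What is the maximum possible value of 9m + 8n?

(m,n)=(1,3): 6·1+5·3=21≤21, 3·1+5·3=18≤36, objective 33.
(m,n)=(0,4): 6·0+5·4=20≤21, 3·0+5·4=20≤36, objective 32.
(m,n)=(1,2): 6·1+5·2=16≤21, 3·1+5·2=13≤36, objective 25.
(m,n)=(0,3): 6·0+5·3=15≤21, 3·0+5·3=15≤36, objective 24.
No feasible integer point exceeds 33.

33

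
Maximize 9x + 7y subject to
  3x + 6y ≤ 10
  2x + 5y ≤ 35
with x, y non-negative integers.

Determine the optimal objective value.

27

The continuous relaxation peaks at (3.33, 0) with value 30.00; rounding to a feasible lattice point costs some objective.
(x,y)=(3,0): 3·3+6·0=9≤10, 2·3+5·0=6≤35, objective 27.
(x,y)=(2,0): 3·2+6·0=6≤10, 2·2+5·0=4≤35, objective 18.
The best lattice point is (3,0), giving 27.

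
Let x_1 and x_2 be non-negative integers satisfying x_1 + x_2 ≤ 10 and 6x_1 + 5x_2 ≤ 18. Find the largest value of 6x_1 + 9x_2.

(x_1,x_2)=(0,3) is feasible, giving 27.
(x_1,x_2)=(1,2) is feasible, giving 24.
(x_1,x_2)=(0,2) is feasible, giving 18.
No feasible integer point exceeds 27.

27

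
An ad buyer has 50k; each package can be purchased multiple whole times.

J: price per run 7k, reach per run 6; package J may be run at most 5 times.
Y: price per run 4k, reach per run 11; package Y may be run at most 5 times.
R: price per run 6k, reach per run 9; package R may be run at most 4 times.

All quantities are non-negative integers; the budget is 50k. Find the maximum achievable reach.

This is a bounded integer knapsack.
1×J, 5×Y, and 3×R: price 45 ≤ 50, reach 1·6 + 5·11 + 3·9 = 88.
5×Y and 4×R: price 44 ≤ 50, reach 5·11 + 4·9 = 91.
Best is 91.

91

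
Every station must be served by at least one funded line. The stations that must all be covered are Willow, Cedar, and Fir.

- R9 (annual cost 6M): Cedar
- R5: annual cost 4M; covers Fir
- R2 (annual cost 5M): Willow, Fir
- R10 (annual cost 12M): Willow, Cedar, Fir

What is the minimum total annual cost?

11

Choose R9 and R2: together they cover Willow, Cedar, Fir — every station.
Total annual cost: 6 + 5 = 11.
No cover costs less than 11.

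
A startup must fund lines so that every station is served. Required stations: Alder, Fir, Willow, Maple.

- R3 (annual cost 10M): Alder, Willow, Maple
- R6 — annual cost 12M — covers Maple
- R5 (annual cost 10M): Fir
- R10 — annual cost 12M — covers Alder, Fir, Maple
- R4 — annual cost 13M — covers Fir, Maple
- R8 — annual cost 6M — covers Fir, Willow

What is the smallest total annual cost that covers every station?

This is a weighted set-cover instance.
Choose R3 and R8: together they cover Alder, Fir, Willow, Maple — every station.
Total annual cost: 10 + 6 = 16.
No cover costs less than 16.

16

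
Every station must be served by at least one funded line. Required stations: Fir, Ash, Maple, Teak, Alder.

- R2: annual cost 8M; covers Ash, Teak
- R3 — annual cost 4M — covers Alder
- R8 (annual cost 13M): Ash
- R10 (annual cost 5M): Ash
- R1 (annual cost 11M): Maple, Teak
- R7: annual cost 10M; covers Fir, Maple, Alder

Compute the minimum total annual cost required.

18

Choose R2 and R7: together they cover Fir, Ash, Maple, Teak, Alder — every station.
Total annual cost: 8 + 10 = 18.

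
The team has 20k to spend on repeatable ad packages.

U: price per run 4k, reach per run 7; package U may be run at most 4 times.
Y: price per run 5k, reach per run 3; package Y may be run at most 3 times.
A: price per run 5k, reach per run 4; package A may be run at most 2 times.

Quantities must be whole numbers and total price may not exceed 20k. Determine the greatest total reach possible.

This is a bounded integer knapsack.
Take 4×U: price 16 ≤ 20, reach 4·7 = 28.
U has the best ratio (7/4) and is taken to its limit of 4; remaining capacity is filled optimally with the others.

28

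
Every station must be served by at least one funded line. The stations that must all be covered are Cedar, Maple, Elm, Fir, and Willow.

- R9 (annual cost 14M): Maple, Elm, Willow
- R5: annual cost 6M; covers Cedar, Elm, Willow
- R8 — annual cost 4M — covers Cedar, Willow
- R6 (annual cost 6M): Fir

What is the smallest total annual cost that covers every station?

24

Choose R9, R8, and R6: together they cover Cedar, Maple, Elm, Fir, Willow — every station.
Total annual cost: 14 + 4 + 6 = 24.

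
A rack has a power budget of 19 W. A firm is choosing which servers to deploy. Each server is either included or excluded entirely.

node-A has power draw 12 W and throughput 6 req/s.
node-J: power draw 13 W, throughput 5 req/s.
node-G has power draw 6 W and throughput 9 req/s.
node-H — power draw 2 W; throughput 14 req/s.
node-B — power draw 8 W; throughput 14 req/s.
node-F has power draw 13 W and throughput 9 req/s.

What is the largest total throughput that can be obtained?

Treat it as a binary knapsack problem.
Take node-G, node-H, and node-B: power draw 6 + 2 + 8 = 16 ≤ 19, throughput 9 + 14 + 14 = 37.
No other feasible combination does better.

37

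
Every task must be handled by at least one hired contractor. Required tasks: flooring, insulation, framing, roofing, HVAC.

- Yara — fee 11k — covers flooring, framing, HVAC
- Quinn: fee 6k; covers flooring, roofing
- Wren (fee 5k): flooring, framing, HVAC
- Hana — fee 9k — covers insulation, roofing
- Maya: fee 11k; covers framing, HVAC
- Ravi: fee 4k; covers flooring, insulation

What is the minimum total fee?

14

The greedy cost-per-new-task heuristic would pick Wren, Ravi, and Quinn for 15, but a cheaper cover exists.
Choose Wren and Hana: together they cover flooring, insulation, framing, roofing, HVAC — every task.
Total fee: 5 + 9 = 14.
No cover costs less than 14.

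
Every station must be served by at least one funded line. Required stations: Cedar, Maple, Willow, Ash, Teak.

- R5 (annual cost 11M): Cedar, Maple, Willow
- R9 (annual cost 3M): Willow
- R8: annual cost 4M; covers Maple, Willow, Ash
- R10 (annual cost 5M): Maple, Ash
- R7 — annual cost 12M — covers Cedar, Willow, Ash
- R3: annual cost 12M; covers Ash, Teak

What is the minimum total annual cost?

23

This is an integer covering problem.
The greedy cost-per-new-station heuristic would pick R8, R5, and R3 for 27, but a cheaper cover exists.
Choose R5 and R3: together they cover Cedar, Maple, Willow, Ash, Teak — every station.
Total annual cost: 11 + 12 = 23.
No cover costs less than 23.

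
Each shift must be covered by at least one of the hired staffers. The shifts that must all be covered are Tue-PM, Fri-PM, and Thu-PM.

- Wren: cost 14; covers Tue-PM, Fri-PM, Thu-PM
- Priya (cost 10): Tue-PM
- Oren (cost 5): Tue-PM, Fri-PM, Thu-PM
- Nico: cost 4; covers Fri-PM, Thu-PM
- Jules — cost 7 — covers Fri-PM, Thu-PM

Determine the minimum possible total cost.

Oren alone covers Tue-PM, Fri-PM, Thu-PM — every shift.
Total cost: 5.
No cover costs less than 5.

5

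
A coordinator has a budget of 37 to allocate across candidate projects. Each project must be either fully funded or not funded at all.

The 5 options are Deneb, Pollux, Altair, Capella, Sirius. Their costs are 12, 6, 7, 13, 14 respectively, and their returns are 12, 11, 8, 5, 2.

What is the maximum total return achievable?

31

Treat it as a binary knapsack problem.
Take Deneb, Pollux, and Altair: cost 12 + 6 + 7 = 25 ≤ 37, return 12 + 11 + 8 = 31.
No other feasible combination does better.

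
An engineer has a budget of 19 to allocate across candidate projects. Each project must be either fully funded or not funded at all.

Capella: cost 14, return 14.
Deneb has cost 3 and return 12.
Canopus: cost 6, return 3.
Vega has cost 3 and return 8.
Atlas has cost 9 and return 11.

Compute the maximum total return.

This is an integer program with binary decision variables.
Take Deneb, Vega, and Atlas: cost 3 + 3 + 9 = 15 ≤ 19, return 12 + 8 + 11 = 31.
No other feasible combination does better.

31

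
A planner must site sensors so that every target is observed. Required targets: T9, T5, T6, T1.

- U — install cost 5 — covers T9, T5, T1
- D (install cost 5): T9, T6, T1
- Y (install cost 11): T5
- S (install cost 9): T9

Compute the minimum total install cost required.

Choose U and D: together they cover T9, T5, T6, T1 — every target.
Total install cost: 5 + 5 = 10.
No cover costs less than 10.

10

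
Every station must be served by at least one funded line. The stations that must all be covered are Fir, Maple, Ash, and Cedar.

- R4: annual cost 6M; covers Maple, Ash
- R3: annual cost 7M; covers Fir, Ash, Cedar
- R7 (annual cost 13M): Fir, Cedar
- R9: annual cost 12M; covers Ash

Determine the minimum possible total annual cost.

Choose R4 and R3: together they cover Fir, Maple, Ash, Cedar — every station.
Total annual cost: 6 + 7 = 13.

13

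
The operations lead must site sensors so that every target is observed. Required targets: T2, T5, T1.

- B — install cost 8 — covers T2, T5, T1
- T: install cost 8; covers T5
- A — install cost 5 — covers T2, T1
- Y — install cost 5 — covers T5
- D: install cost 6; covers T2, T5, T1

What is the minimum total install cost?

6

D alone covers T2, T5, T1 — every target.
Total install cost: 6.
No cover costs less than 6.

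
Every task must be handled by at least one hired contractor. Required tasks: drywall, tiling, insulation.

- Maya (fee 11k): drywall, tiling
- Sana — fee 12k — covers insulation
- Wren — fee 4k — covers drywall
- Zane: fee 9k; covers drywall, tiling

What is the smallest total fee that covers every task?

The greedy cost-per-new-task heuristic would pick Wren, Zane, and Sana for 25, but a cheaper cover exists.
Choose Sana and Zane: together they cover drywall, tiling, insulation — every task.
Total fee: 12 + 9 = 21.
No cover costs less than 21.

21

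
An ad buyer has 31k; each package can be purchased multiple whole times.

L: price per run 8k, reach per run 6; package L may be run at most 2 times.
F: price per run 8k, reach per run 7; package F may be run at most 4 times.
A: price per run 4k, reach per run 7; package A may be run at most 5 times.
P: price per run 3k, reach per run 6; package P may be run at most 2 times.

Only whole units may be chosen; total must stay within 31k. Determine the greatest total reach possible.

Take 1×F, 5×A, and 1×P: price 31 ≤ 31, reach 1·7 + 5·7 + 1·6 = 48.
No other integer combination yields more.

48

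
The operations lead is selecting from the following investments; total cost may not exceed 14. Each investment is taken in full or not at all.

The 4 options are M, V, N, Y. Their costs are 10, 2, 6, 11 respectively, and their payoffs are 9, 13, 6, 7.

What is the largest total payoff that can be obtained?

22

V + Y: cost 2 + 11 = 13 ≤ 14, payoff 13 + 7 = 20.
M + V: cost 10 + 2 = 12 ≤ 14, payoff 9 + 13 = 22.
Best is M and V with total payoff 22.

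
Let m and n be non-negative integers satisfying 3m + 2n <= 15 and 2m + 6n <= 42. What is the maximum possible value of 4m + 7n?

49

Relaxing integrality, the LP optimum is 49.71 at (m,n) = (0.429, 6.86), which is not an integer point.
(m,n)=(0,7): 3·0+2·7=14≤15, 2·0+6·7=42≤42, objective 49.
(m,n)=(1,6): 3·1+2·6=15≤15, 2·1+6·6=38≤42, objective 46.
(m,n)=(0,6): 3·0+2·6=12≤15, 2·0+6·6=36≤42, objective 42.
(m,n)=(1,5): 3·1+2·5=13≤15, 2·1+6·5=32≤42, objective 39.
The best lattice point is (0,7), giving 49.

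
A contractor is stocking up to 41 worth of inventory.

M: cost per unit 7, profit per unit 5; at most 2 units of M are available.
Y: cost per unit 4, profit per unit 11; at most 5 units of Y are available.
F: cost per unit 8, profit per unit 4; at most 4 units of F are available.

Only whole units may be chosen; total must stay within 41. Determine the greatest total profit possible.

65

Y has the best ratio (11/4); taking only Y gives at most 5×11 = 55 (stopped by the supply cap of 5).
Mixing does better — 2×M and 5×Y: cost 34 ≤ 41, profit 2·5 + 5·11 = 65.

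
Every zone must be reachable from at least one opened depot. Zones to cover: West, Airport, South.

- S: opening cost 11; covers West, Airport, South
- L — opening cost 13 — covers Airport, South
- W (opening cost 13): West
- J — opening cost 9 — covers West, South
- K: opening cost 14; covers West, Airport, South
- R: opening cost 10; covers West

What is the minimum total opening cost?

S alone covers West, Airport, South — every zone.
Total opening cost: 11.
No cover costs less than 11.

11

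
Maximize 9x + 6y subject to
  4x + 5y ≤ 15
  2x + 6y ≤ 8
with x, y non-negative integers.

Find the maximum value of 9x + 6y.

Relaxing integrality, the LP optimum is 33.75 at (x,y) = (3.75, 0), which is not an integer point.
(x,y)=(3,0): 4·3+5·0=12≤15, 2·3+6·0=6≤8, objective 27.
(x,y)=(2,0): 4·2+5·0=8≤15, 2·2+6·0=4≤8, objective 18.
No feasible integer point exceeds 27.

27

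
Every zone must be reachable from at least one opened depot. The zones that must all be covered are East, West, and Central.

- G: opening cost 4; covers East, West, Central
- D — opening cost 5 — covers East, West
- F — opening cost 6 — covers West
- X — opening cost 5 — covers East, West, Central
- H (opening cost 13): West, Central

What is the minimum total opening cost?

G alone covers East, West, Central — every zone.
Total opening cost: 4.
No cover costs less than 4.

4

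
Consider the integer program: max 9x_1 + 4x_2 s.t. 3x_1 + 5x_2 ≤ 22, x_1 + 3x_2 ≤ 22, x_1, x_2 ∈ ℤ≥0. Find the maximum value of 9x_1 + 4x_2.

63

Relaxing integrality, the LP optimum is 66.00 at (x_1,x_2) = (7.33, 0), which is not an integer point.
(x_1,x_2)=(7,0): 3·7+5·0=21≤22, 1·7+3·0=7≤22, objective 63.
(x_1,x_2)=(6,0): 3·6+5·0=18≤22, 1·6+3·0=6≤22, objective 54.
The best lattice point is (7,0), giving 63.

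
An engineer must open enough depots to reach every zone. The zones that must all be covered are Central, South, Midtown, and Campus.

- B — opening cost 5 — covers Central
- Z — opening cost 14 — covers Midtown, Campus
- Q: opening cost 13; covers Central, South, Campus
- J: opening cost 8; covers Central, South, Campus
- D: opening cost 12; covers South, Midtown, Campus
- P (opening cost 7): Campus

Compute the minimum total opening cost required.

Choose B and D: together they cover Central, South, Midtown, Campus — every zone.
Total opening cost: 5 + 12 = 17.

17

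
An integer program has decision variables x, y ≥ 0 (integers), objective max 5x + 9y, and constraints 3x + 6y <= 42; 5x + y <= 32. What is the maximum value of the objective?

(x,y)=(4,5): 3·4+6·5=42≤42, 5·4+1·5=25≤32, objective 65.
(x,y)=(5,4): 3·5+6·4=39≤42, 5·5+1·4=29≤32, objective 61.
Maximum is 65 at (x,y)=(4,5).

65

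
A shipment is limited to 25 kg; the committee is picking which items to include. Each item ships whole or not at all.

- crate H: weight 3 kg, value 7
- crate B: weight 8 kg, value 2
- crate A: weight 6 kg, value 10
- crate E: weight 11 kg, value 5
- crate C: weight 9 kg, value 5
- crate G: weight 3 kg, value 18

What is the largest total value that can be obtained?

Allowing fractional choices, the relaxed optimum would be about 41.8, but items are indivisible.
crate H + crate B + crate A + crate G: weight 3 + 8 + 6 + 3 = 20 ≤ 25, value 7 + 2 + 10 + 18 = 37.
crate H + crate A + crate E + crate G: weight 3 + 6 + 11 + 3 = 23 ≤ 25, value 7 + 10 + 5 + 18 = 40.
crate H + crate A + crate C + crate G: weight 3 + 6 + 9 + 3 = 21 ≤ 25, value 7 + 10 + 5 + 18 = 40.
The maximum value is 40; one optimal choice is crate H, crate A, crate C, and crate G.

40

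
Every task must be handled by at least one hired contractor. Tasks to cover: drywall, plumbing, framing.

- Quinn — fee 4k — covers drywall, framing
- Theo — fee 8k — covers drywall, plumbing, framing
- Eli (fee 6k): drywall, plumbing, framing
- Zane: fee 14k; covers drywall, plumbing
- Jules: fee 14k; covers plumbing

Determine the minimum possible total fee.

6

This is a weighted set-cover instance.
Eli alone covers drywall, plumbing, framing — every task.
Total fee: 6.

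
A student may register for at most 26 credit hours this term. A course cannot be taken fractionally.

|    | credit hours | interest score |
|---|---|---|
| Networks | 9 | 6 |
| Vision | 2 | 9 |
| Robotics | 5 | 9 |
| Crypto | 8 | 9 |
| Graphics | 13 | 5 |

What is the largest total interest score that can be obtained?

33

Vision + Robotics + Crypto: credit hours 2 + 5 + 8 = 15 ≤ 26, interest score 9 + 9 + 9 = 27.
Networks + Vision + Robotics + Crypto: credit hours 9 + 2 + 5 + 8 = 24 ≤ 26, interest score 6 + 9 + 9 + 9 = 33.
Networks + Vision + Robotics: credit hours 9 + 2 + 5 = 16 ≤ 26, interest score 6 + 9 + 9 = 24.
Best is Networks, Vision, Robotics, and Crypto with total interest score 33.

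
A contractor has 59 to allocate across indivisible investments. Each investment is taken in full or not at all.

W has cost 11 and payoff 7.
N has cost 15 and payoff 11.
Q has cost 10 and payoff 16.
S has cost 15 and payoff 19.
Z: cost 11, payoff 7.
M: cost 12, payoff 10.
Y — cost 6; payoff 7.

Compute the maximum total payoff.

This is a 0-1 knapsack instance.
Allowing fractional choices, the relaxed optimum would be about 63.6, but investments are indivisible.
W + N + Q + S + Y: cost 11 + 15 + 10 + 15 + 6 = 57 ≤ 59, payoff 7 + 11 + 16 + 19 + 7 = 60.
N + Q + S + Z + Y: cost 15 + 10 + 15 + 11 + 6 = 57 ≤ 59, payoff 11 + 16 + 19 + 7 + 7 = 60.
N + Q + S + M + Y: cost 15 + 10 + 15 + 12 + 6 = 58 ≤ 59, payoff 11 + 16 + 19 + 10 + 7 = 63.
Best is N, Q, S, M, and Y with total payoff 63.

63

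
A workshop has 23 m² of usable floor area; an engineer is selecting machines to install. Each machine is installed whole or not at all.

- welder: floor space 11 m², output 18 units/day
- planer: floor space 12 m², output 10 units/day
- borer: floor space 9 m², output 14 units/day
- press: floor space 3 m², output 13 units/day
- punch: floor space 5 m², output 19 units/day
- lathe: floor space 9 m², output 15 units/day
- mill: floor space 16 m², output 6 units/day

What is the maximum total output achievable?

50

Allowing fractional choices, the relaxed optimum would be about 56.8, but machines are indivisible.
welder + press + punch: floor space 11 + 3 + 5 = 19 ≤ 23, output 18 + 13 + 19 = 50.
borer + punch + lathe: floor space 9 + 5 + 9 = 23 ≤ 23, output 14 + 19 + 15 = 48.
Best is welder, press, and punch with total output 50.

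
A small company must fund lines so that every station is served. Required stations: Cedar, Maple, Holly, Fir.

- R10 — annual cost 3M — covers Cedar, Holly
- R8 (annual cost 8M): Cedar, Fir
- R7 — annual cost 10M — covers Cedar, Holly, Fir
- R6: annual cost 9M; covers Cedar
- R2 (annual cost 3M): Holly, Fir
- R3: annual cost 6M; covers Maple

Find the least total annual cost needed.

12

This is a weighted set-cover instance.
Choose R10, R2, and R3: together they cover Cedar, Maple, Holly, Fir — every station.
Total annual cost: 3 + 3 + 6 = 12.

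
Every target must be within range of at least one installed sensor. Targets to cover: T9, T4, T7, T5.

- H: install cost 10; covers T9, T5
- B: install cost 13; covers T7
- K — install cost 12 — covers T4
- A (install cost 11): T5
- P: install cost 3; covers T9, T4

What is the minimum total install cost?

26

Choose H, B, and P: together they cover T9, T4, T7, T5 — every target.
Total install cost: 10 + 13 + 3 = 26.
No cover costs less than 26.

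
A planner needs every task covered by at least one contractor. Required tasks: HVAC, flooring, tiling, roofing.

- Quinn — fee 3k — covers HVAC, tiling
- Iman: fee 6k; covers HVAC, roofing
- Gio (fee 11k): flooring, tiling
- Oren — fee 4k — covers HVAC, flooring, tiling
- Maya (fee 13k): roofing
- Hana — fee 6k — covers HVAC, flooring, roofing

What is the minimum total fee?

9

This is an integer covering problem.
The greedy cost-per-new-task heuristic would pick Oren and Iman for 10, but a cheaper cover exists.
Choose Quinn and Hana: together they cover HVAC, flooring, tiling, roofing — every task.
Total fee: 3 + 6 = 9.
No cover costs less than 9.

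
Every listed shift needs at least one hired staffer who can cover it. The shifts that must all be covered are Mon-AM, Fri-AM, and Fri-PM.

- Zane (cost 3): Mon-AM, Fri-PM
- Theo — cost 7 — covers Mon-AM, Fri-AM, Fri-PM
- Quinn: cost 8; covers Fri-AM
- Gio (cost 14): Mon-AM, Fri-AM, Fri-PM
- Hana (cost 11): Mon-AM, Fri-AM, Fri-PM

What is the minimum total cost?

The greedy cost-per-new-shift heuristic would pick Zane and Theo for 10, but a cheaper cover exists.
Theo alone covers Mon-AM, Fri-AM, Fri-PM — every shift.
Total cost: 7.
No cover costs less than 7.

7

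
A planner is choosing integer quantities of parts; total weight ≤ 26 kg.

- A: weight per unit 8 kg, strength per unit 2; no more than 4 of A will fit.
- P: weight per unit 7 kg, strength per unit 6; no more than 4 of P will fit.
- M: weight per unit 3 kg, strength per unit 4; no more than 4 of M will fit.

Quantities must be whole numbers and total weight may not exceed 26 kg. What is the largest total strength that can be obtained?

This is a bounded integer knapsack.
M has the best ratio (4/3); taking only M gives at most 4×4 = 16 (stopped by the supply cap of 4).
Mixing does better — 2×P and 4×M: weight 26 ≤ 26, strength 2·6 + 4·4 = 28.

28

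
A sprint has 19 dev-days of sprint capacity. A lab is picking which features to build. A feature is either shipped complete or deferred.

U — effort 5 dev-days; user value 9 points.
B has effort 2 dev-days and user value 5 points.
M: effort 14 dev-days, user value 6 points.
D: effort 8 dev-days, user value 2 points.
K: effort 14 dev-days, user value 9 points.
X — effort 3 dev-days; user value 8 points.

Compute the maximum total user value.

Allowing fractional choices, the relaxed optimum would be about 27.8, but features are indivisible.
B + K + X: effort 2 + 14 + 3 = 19 ≤ 19, user value 5 + 9 + 8 = 22.
U + B + D + X: effort 5 + 2 + 8 + 3 = 18 ≤ 19, user value 9 + 5 + 2 + 8 = 24.
U + B + X: effort 5 + 2 + 3 = 10 ≤ 19, user value 9 + 5 + 8 = 22.
Best is U, B, D, and X with total user value 24.

24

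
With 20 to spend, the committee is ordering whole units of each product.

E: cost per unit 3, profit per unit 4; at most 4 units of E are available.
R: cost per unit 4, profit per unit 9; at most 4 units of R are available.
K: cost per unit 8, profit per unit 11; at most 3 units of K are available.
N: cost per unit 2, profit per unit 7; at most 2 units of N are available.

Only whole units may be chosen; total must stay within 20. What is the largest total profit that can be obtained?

This is a bounded integer knapsack.
N has the best ratio (7/2); taking only N gives at most 2×7 = 14 (stopped by the supply cap of 2).
Mixing does better — 4×R and 2×N: cost 20 ≤ 20, profit 4·9 + 2·7 = 50.

50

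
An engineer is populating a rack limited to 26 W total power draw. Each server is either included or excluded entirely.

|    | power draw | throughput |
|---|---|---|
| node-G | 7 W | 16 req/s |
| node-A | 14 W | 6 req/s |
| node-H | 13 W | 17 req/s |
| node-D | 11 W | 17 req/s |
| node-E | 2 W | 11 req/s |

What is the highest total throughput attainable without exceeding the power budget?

Allowing fractional choices, the relaxed optimum would be about 51.8, but servers are indivisible.
node-G + node-H + node-E: power draw 7 + 13 + 2 = 22 ≤ 26, throughput 16 + 17 + 11 = 44.
node-H + node-D + node-E: power draw 13 + 11 + 2 = 26 ≤ 26, throughput 17 + 17 + 11 = 45.
node-G + node-D + node-E: power draw 7 + 11 + 2 = 20 ≤ 26, throughput 16 + 17 + 11 = 44.
Best is node-H, node-D, and node-E with total throughput 45.

45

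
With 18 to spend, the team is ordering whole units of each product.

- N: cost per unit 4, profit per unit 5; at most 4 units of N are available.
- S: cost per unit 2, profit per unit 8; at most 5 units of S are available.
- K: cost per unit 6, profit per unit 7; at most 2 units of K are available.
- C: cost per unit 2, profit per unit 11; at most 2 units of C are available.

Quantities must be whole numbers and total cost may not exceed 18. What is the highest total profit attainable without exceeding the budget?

67

Take 1×N, 5×S, and 2×C: cost 18 ≤ 18, profit 1·5 + 5·8 + 2·11 = 67.
C has the best ratio (11/2) and is taken to its limit of 2; remaining capacity is filled optimally with the others.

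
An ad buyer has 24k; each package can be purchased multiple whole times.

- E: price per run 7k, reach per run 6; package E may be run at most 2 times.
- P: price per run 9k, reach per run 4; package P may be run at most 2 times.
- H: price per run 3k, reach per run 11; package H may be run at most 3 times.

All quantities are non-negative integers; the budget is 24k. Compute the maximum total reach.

45

Take 2×E and 3×H: price 23 ≤ 24, reach 2·6 + 3·11 = 45.
H has the best ratio (11/3) and is taken to its limit of 3; remaining capacity is filled optimally with the others.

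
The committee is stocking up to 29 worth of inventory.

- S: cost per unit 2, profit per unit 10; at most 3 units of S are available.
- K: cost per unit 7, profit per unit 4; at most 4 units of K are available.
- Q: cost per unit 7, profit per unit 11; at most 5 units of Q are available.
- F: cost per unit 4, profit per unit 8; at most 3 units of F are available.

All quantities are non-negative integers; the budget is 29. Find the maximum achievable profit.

This is a bounded integer knapsack.
S has the best ratio (10/2); taking only S gives at most 3×10 = 30 (stopped by the supply cap of 3).
Mixing does better — 3×S, 2×Q, and 2×F: cost 28 ≤ 29, profit 3·10 + 2·11 + 2·8 = 68.

68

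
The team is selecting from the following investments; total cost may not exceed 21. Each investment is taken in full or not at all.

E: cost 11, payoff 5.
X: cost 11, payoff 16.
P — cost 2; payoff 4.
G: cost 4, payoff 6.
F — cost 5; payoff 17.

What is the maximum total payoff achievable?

39

Take X, G, and F: cost 11 + 4 + 5 = 20 ≤ 21, payoff 16 + 6 + 17 = 39.
No other feasible combination does better.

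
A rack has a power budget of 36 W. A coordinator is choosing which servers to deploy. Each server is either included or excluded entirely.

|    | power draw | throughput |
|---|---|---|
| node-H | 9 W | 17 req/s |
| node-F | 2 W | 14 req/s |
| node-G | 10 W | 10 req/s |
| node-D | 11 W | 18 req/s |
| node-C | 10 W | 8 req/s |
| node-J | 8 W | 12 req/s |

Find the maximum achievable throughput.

61

Take node-H, node-F, node-D, and node-J: power draw 9 + 2 + 11 + 8 = 30 ≤ 36, throughput 17 + 14 + 18 + 12 = 61.
No other feasible combination does better.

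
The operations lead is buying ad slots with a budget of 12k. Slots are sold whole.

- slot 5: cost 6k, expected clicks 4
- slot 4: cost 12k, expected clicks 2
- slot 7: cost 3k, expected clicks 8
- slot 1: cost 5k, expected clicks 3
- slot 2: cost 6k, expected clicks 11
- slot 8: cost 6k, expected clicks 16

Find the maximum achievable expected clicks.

Allowing fractional choices, the relaxed optimum would be about 29.5, but ad slots are indivisible.
slot 5 + slot 8: cost 6 + 6 = 12 ≤ 12, expected clicks 4 + 16 = 20.
slot 2 + slot 8: cost 6 + 6 = 12 ≤ 12, expected clicks 11 + 16 = 27.
slot 7 + slot 8: cost 3 + 6 = 9 ≤ 12, expected clicks 8 + 16 = 24.
Best is slot 2 and slot 8 with total expected clicks 27.

27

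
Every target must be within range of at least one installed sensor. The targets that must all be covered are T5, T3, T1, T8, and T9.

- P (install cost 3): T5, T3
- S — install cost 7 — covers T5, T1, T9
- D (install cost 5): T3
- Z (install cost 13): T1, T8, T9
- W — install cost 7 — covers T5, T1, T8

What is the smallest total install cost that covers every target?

The greedy cost-per-new-target heuristic would pick P, S, and W for 17, but a cheaper cover exists.
Choose P and Z: together they cover T5, T3, T1, T8, T9 — every target.
Total install cost: 3 + 13 = 16.
No cover costs less than 16.

16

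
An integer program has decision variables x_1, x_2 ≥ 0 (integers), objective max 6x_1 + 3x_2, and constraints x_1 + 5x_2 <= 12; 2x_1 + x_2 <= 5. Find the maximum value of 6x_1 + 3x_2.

(x_1,x_2)=(2,1): 1·2+5·1=7≤12, 2·2+1·1=5≤5, objective 15.
(x_1,x_2)=(1,2): 1·1+5·2=11≤12, 2·1+1·2=4≤5, objective 12.
Maximum is 15 at (x_1,x_2)=(2,1).

15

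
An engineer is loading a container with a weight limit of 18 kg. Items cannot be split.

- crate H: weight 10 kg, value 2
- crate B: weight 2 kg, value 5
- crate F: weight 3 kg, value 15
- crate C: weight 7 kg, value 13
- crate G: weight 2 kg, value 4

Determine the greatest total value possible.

37

Allowing fractional choices, the relaxed optimum would be about 37.8, but items are indivisible.
crate B + crate F + crate C: weight 2 + 3 + 7 = 12 ≤ 18, value 5 + 15 + 13 = 33.
crate B + crate F + crate C + crate G: weight 2 + 3 + 7 + 2 = 14 ≤ 18, value 5 + 15 + 13 + 4 = 37.
Best is crate B, crate F, crate C, and crate G with total value 37.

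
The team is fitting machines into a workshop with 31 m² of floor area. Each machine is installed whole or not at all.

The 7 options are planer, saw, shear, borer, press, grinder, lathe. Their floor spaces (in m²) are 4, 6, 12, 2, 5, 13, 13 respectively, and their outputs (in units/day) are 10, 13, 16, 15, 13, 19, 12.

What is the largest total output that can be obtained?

Allowing fractional choices, the relaxed optimum would be about 71.3, but machines are indivisible.
planer + saw + borer + press + grinder: floor space 4 + 6 + 2 + 5 + 13 = 30 ≤ 31, output 10 + 13 + 15 + 13 + 19 = 70.
planer + saw + shear + borer + press: floor space 4 + 6 + 12 + 2 + 5 = 29 ≤ 31, output 10 + 13 + 16 + 15 + 13 = 67.
planer + saw + borer + press + lathe: floor space 4 + 6 + 2 + 5 + 13 = 30 ≤ 31, output 10 + 13 + 15 + 13 + 12 = 63.
Best is planer, saw, borer, press, and grinder with total output 70.

70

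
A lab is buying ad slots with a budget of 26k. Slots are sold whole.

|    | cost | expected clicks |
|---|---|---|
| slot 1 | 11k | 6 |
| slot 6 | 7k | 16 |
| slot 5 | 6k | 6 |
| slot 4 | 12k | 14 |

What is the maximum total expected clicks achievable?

Allowing fractional choices, the relaxed optimum would be about 36.5, but ad slots are indivisible.
slot 6 + slot 5 + slot 4: cost 7 + 6 + 12 = 25 ≤ 26, expected clicks 16 + 6 + 14 = 36.
slot 1 + slot 6 + slot 5: cost 11 + 7 + 6 = 24 ≤ 26, expected clicks 6 + 16 + 6 = 28.
slot 6 + slot 4: cost 7 + 12 = 19 ≤ 26, expected clicks 16 + 14 = 30.
Best is slot 6, slot 5, and slot 4 with total expected clicks 36.

36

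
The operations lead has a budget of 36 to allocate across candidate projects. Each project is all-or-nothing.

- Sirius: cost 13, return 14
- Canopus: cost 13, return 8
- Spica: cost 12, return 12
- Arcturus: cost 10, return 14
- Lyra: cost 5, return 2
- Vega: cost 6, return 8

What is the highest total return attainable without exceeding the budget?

This is an integer program with binary decision variables.
Allowing fractional choices, the relaxed optimum would be about 43.0, but projects are indivisible.
Sirius + Arcturus + Lyra + Vega: cost 13 + 10 + 5 + 6 = 34 ≤ 36, return 14 + 14 + 2 + 8 = 38.
Sirius + Spica + Arcturus: cost 13 + 12 + 10 = 35 ≤ 36, return 14 + 12 + 14 = 40.
Sirius + Arcturus + Vega: cost 13 + 10 + 6 = 29 ≤ 36, return 14 + 14 + 8 = 36.
Best is Sirius, Spica, and Arcturus with total return 40.

40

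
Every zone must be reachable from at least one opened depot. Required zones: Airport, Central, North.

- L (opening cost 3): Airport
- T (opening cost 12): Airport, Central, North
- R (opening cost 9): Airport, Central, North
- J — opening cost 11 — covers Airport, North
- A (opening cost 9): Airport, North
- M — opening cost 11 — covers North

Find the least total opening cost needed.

This is an integer covering problem.
The greedy cost-per-new-zone heuristic would pick L and R for 12, but a cheaper cover exists.
R alone covers Airport, Central, North — every zone.
Total opening cost: 9.
No cover costs less than 9.

9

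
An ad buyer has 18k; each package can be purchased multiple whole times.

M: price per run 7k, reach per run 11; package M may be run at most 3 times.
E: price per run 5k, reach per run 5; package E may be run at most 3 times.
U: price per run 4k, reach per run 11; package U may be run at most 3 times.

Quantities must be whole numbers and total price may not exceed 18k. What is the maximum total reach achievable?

38

1×E and 3×U: price 17 ≤ 18, reach 1·5 + 3·11 = 38.
3×U: price 12 ≤ 18, reach 3·11 = 33.
Best is 38.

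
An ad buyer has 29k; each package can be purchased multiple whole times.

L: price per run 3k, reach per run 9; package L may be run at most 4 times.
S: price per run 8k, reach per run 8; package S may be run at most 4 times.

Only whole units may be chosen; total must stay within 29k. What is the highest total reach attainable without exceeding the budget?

L has the best ratio (9/3); taking only L gives at most 4×9 = 36 (stopped by the supply cap of 4).
Mixing does better — 4×L and 2×S: price 28 ≤ 29, reach 4·9 + 2·8 = 52.

52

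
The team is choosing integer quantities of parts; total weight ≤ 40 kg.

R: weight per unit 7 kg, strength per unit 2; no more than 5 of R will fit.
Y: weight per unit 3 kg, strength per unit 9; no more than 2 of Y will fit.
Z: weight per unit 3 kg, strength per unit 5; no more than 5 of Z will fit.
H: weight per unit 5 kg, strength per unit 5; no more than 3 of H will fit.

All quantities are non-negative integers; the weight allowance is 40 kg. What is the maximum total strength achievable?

2×Y, 5×Z, and 3×H: weight 36 ≤ 40, strength 2·9 + 5·5 + 3·5 = 58.
1×R, 2×Y, 4×Z, and 3×H: weight 40 ≤ 40, strength 1·2 + 2·9 + 4·5 + 3·5 = 55.
Best is 58.

58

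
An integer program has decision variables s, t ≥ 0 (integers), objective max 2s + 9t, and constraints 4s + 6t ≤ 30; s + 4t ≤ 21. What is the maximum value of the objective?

(s,t)=(0,5): 4·0+6·5=30≤30, 1·0+4·5=20≤21, objective 45.
(s,t)=(1,4): 4·1+6·4=28≤30, 1·1+4·4=17≤21, objective 38.
(s,t)=(0,4): 4·0+6·4=24≤30, 1·0+4·4=16≤21, objective 36.
Maximum is 45 at (s,t)=(0,5).

45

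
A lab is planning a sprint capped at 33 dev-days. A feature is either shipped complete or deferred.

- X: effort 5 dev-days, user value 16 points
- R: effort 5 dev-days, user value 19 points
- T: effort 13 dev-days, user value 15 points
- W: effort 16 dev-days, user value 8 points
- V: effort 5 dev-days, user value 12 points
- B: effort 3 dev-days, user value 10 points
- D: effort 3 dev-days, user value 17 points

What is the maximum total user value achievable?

Allowing fractional choices, the relaxed optimum would be about 87.8, but features are indivisible.
X + R + T + B + D: effort 5 + 5 + 13 + 3 + 3 = 29 ≤ 33, user value 16 + 19 + 15 + 10 + 17 = 77.
X + R + T + V + D: effort 5 + 5 + 13 + 5 + 3 = 31 ≤ 33, user value 16 + 19 + 15 + 12 + 17 = 79.
Best is X, R, T, V, and D with total user value 79.

79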